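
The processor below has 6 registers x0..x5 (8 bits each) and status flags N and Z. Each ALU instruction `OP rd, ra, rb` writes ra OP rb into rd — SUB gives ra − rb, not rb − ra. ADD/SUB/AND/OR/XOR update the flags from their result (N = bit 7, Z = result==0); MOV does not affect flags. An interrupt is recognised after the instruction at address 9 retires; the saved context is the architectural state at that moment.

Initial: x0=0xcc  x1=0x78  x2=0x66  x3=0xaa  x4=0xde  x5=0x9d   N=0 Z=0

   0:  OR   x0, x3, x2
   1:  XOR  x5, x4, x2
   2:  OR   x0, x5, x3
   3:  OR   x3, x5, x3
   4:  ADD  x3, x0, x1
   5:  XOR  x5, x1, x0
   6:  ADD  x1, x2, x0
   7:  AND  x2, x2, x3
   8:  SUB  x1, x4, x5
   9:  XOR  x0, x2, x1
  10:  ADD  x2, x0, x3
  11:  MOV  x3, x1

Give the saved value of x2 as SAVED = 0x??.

after  0: x0=0xee x1=0x78 x2=0x66 x3=0xaa x4=0xde x5=0x9d  N=1 Z=0
after  1: x0=0xee x1=0x78 x2=0x66 x3=0xaa x4=0xde x5=0xb8  N=1 Z=0
after  2: x0=0xba x1=0x78 x2=0x66 x3=0xaa x4=0xde x5=0xb8  N=1 Z=0
after  3: x0=0xba x1=0x78 x2=0x66 x3=0xba x4=0xde x5=0xb8  N=1 Z=0
after  4: x0=0xba x1=0x78 x2=0x66 x3=0x32 x4=0xde x5=0xb8  N=0 Z=0
after  5: x0=0xba x1=0x78 x2=0x66 x3=0x32 x4=0xde x5=0xc2  N=1 Z=0
after  6: x0=0xba x1=0x20 x2=0x66 x3=0x32 x4=0xde x5=0xc2  N=0 Z=0
after  7: x0=0xba x1=0x20 x2=0x22 x3=0x32 x4=0xde x5=0xc2  N=0 Z=0
after  8: x0=0xba x1=0x1c x2=0x22 x3=0x32 x4=0xde x5=0xc2  N=0 Z=0
after  9: x0=0x3e x1=0x1c x2=0x22 x3=0x32 x4=0xde x5=0xc2  N=0 Z=0
-- IRQ taken; context saved, return-PC = 10 --

SAVED = 0x22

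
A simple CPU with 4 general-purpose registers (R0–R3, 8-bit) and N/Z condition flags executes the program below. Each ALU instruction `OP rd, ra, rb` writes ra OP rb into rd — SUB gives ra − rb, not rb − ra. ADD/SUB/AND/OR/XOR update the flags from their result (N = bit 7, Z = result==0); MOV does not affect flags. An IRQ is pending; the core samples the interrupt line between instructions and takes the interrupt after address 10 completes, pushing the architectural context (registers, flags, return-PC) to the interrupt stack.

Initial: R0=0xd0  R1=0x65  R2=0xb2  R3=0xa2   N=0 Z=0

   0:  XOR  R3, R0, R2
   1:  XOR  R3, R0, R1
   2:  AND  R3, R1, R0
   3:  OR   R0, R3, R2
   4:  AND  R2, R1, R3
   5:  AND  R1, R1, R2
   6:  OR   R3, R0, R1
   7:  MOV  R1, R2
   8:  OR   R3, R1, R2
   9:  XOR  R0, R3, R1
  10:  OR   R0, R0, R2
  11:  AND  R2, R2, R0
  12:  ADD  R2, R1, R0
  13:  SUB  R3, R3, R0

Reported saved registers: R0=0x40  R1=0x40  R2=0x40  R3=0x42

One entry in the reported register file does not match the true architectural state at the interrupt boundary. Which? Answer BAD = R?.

BAD = R3

after  0: R0=0xd0 R1=0x65 R2=0xb2 R3=0x62  N=0 Z=0
after  1: R0=0xd0 R1=0x65 R2=0xb2 R3=0xb5  N=1 Z=0
after  2: R0=0xd0 R1=0x65 R2=0xb2 R3=0x40  N=0 Z=0
after  3: R0=0xf2 R1=0x65 R2=0xb2 R3=0x40  N=1 Z=0
after  4: R0=0xf2 R1=0x65 R2=0x40 R3=0x40  N=0 Z=0
after  5: R0=0xf2 R1=0x40 R2=0x40 R3=0x40  N=0 Z=0
after  6: R0=0xf2 R1=0x40 R2=0x40 R3=0xf2  N=1 Z=0
after  7: R0=0xf2 R1=0x40 R2=0x40 R3=0xf2  N=1 Z=0
after  8: R0=0xf2 R1=0x40 R2=0x40 R3=0x40  N=0 Z=0
after  9: R0=0x00 R1=0x40 R2=0x40 R3=0x40  N=0 Z=1
after 10: R0=0x40 R1=0x40 R2=0x40 R3=0x40  N=0 Z=0
-- IRQ taken; context saved, return-PC = 11 --
mismatch: R3: reported 0x42 vs actual 0x40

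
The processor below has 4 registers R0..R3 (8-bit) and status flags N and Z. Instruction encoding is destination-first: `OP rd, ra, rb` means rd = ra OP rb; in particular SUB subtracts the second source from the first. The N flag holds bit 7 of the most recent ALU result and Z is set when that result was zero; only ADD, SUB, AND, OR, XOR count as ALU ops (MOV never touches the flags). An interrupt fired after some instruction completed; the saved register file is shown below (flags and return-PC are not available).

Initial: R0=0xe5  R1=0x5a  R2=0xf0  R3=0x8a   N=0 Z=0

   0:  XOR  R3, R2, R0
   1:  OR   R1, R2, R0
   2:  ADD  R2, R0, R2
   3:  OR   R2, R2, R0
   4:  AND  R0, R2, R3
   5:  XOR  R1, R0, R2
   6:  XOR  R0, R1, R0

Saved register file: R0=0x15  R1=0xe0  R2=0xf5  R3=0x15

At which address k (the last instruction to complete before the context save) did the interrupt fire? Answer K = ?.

after  0: R0=0xe5 R1=0x5a R2=0xf0 R3=0x15  N=0 Z=0
after  1: R0=0xe5 R1=0xf5 R2=0xf0 R3=0x15  N=1 Z=0
after  2: R0=0xe5 R1=0xf5 R2=0xd5 R3=0x15  N=1 Z=0
after  3: R0=0xe5 R1=0xf5 R2=0xf5 R3=0x15  N=1 Z=0
after  4: R0=0x15 R1=0xf5 R2=0xf5 R3=0x15  N=0 Z=0
after  5: R0=0x15 R1=0xe0 R2=0xf5 R3=0x15  N=1 Z=0
-- IRQ taken; context saved, return-PC = 6 --

K = 5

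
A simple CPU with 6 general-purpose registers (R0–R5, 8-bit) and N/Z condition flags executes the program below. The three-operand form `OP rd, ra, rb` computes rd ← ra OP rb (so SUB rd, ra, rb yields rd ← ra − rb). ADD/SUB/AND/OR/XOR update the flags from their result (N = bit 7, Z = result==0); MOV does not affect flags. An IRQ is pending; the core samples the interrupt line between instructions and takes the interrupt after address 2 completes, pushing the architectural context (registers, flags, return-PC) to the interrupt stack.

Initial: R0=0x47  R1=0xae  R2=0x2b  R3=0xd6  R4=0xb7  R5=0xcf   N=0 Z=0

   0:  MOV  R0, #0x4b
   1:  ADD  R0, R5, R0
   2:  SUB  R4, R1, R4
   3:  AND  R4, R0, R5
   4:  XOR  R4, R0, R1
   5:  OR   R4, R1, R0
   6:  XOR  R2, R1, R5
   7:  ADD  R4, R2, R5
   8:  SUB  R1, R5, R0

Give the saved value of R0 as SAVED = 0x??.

after  0: R0=0x4b R1=0xae R2=0x2b R3=0xd6 R4=0xb7 R5=0xcf  N=0 Z=0
after  1: R0=0x1a R1=0xae R2=0x2b R3=0xd6 R4=0xb7 R5=0xcf  N=0 Z=0
after  2: R0=0x1a R1=0xae R2=0x2b R3=0xd6 R4=0xf7 R5=0xcf  N=1 Z=0
-- IRQ taken; context saved, return-PC = 3 --

SAVED = 0x1a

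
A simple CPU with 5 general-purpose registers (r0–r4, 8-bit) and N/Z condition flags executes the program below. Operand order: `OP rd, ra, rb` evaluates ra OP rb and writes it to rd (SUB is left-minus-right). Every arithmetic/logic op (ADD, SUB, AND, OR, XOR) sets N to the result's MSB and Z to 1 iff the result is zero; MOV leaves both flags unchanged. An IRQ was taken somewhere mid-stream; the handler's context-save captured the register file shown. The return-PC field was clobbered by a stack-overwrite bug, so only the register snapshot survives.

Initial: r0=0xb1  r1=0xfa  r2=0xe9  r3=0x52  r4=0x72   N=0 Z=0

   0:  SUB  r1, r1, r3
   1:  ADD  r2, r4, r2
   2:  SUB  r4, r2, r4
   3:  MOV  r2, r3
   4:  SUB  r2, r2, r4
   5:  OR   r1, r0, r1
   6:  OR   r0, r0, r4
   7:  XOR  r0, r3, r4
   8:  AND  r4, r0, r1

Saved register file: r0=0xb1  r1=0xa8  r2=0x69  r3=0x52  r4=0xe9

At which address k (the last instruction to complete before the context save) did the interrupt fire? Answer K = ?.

K = 4

after  0: r0=0xb1 r1=0xa8 r2=0xe9 r3=0x52 r4=0x72  N=1 Z=0
after  1: r0=0xb1 r1=0xa8 r2=0x5b r3=0x52 r4=0x72  N=0 Z=0
after  2: r0=0xb1 r1=0xa8 r2=0x5b r3=0x52 r4=0xe9  N=1 Z=0
after  3: r0=0xb1 r1=0xa8 r2=0x52 r3=0x52 r4=0xe9  N=1 Z=0
after  4: r0=0xb1 r1=0xa8 r2=0x69 r3=0x52 r4=0xe9  N=0 Z=0
-- IRQ taken; context saved, return-PC = 5 --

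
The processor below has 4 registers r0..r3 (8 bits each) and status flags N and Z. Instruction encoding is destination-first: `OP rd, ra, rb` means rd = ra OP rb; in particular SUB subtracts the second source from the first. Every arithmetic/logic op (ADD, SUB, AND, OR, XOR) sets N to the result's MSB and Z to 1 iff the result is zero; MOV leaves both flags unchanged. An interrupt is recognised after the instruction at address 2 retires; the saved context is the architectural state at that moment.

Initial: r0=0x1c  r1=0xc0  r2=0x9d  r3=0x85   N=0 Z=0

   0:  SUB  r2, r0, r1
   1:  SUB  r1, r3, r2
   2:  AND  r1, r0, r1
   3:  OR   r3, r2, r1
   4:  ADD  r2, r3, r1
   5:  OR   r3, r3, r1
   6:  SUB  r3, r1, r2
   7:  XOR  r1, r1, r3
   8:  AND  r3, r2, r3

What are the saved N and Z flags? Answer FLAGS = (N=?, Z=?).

after  0: r0=0x1c r1=0xc0 r2=0x5c r3=0x85  N=0 Z=0
after  1: r0=0x1c r1=0x29 r2=0x5c r3=0x85  N=0 Z=0
after  2: r0=0x1c r1=0x08 r2=0x5c r3=0x85  N=0 Z=0
-- IRQ taken; context saved, return-PC = 3 --

FLAGS = (N=0, Z=0)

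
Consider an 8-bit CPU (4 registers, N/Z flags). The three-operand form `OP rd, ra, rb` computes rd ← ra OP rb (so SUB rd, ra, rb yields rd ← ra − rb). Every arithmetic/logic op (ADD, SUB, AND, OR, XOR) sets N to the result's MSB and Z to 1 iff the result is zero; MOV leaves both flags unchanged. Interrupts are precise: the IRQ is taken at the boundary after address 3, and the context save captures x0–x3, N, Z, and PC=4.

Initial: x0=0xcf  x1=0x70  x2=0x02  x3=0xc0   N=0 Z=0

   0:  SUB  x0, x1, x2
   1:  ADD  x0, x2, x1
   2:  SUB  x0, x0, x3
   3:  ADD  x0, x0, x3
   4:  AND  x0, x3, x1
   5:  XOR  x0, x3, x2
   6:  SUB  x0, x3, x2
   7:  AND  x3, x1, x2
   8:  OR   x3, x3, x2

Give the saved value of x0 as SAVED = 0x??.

SAVED = 0x72

after  0: x0=0x6e x1=0x70 x2=0x02 x3=0xc0  N=0 Z=0
after  1: x0=0x72 x1=0x70 x2=0x02 x3=0xc0  N=0 Z=0
after  2: x0=0xb2 x1=0x70 x2=0x02 x3=0xc0  N=1 Z=0
after  3: x0=0x72 x1=0x70 x2=0x02 x3=0xc0  N=0 Z=0
-- IRQ taken; context saved, return-PC = 4 --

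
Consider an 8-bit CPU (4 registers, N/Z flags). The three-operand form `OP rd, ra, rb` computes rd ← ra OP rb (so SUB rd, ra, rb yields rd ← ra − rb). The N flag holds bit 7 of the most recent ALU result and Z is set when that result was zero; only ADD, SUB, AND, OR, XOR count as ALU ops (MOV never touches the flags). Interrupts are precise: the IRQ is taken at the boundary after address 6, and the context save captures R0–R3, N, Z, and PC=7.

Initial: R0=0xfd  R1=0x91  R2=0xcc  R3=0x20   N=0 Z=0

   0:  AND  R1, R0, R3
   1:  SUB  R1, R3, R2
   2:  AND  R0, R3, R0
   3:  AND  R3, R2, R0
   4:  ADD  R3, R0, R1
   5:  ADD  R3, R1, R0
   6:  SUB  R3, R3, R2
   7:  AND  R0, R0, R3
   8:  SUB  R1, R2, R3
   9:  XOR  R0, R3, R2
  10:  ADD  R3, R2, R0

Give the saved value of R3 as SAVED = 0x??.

SAVED = 0xa8

after  0: R0=0xfd R1=0x20 R2=0xcc R3=0x20  N=0 Z=0
after  1: R0=0xfd R1=0x54 R2=0xcc R3=0x20  N=0 Z=0
after  2: R0=0x20 R1=0x54 R2=0xcc R3=0x20  N=0 Z=0
after  3: R0=0x20 R1=0x54 R2=0xcc R3=0x00  N=0 Z=1
after  4: R0=0x20 R1=0x54 R2=0xcc R3=0x74  N=0 Z=0
after  5: R0=0x20 R1=0x54 R2=0xcc R3=0x74  N=0 Z=0
after  6: R0=0x20 R1=0x54 R2=0xcc R3=0xa8  N=1 Z=0
-- IRQ taken; context saved, return-PC = 7 --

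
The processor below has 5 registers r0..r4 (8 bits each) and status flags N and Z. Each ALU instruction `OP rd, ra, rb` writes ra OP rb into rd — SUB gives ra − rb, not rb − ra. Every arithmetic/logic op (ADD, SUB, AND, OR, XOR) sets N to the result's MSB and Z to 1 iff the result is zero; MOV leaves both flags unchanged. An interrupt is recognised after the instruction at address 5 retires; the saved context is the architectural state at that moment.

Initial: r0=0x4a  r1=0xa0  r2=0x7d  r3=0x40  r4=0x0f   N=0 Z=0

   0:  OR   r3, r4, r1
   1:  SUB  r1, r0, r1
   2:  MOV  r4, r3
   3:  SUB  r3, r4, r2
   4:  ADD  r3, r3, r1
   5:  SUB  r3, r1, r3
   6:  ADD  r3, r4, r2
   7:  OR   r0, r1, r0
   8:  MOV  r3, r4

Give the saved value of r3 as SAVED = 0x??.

after  0: r0=0x4a r1=0xa0 r2=0x7d r3=0xaf r4=0x0f  N=1 Z=0
after  1: r0=0x4a r1=0xaa r2=0x7d r3=0xaf r4=0x0f  N=1 Z=0
after  2: r0=0x4a r1=0xaa r2=0x7d r3=0xaf r4=0xaf  N=1 Z=0
after  3: r0=0x4a r1=0xaa r2=0x7d r3=0x32 r4=0xaf  N=0 Z=0
after  4: r0=0x4a r1=0xaa r2=0x7d r3=0xdc r4=0xaf  N=1 Z=0
after  5: r0=0x4a r1=0xaa r2=0x7d r3=0xce r4=0xaf  N=1 Z=0
-- IRQ taken; context saved, return-PC = 6 --

SAVED = 0xce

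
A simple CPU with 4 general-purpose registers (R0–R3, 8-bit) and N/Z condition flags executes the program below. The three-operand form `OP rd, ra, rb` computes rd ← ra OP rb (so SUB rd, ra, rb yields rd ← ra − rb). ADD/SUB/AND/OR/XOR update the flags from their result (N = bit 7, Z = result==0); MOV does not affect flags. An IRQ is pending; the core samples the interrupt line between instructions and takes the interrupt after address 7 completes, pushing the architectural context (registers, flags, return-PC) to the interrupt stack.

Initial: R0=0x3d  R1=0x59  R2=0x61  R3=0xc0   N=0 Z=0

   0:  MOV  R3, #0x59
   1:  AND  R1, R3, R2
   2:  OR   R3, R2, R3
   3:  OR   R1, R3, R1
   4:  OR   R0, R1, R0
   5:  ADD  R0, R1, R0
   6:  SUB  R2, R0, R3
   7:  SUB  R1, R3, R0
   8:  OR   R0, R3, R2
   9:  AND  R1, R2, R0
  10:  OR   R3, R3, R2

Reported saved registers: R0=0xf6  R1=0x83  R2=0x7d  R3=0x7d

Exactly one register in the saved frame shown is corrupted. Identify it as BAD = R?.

after  0: R0=0x3d R1=0x59 R2=0x61 R3=0x59  N=0 Z=0
after  1: R0=0x3d R1=0x41 R2=0x61 R3=0x59  N=0 Z=0
after  2: R0=0x3d R1=0x41 R2=0x61 R3=0x79  N=0 Z=0
after  3: R0=0x3d R1=0x79 R2=0x61 R3=0x79  N=0 Z=0
after  4: R0=0x7d R1=0x79 R2=0x61 R3=0x79  N=0 Z=0
after  5: R0=0xf6 R1=0x79 R2=0x61 R3=0x79  N=1 Z=0
after  6: R0=0xf6 R1=0x79 R2=0x7d R3=0x79  N=0 Z=0
after  7: R0=0xf6 R1=0x83 R2=0x7d R3=0x79  N=1 Z=0
-- IRQ taken; context saved, return-PC = 8 --
mismatch: R3: reported 0x7d vs actual 0x79

BAD = R3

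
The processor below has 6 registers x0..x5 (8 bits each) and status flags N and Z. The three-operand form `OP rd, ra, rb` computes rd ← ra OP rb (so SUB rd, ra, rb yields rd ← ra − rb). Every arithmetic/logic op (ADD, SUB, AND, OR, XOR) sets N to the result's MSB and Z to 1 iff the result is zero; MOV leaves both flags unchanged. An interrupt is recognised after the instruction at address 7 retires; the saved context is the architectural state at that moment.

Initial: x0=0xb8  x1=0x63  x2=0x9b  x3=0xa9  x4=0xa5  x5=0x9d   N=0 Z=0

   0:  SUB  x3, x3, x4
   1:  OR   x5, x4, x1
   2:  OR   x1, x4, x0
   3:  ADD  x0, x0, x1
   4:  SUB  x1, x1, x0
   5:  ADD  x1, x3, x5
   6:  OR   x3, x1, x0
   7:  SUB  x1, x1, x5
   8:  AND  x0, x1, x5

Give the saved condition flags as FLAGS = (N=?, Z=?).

FLAGS = (N=0, Z=0)

after  0: x0=0xb8 x1=0x63 x2=0x9b x3=0x04 x4=0xa5 x5=0x9d  N=0 Z=0
after  1: x0=0xb8 x1=0x63 x2=0x9b x3=0x04 x4=0xa5 x5=0xe7  N=1 Z=0
after  2: x0=0xb8 x1=0xbd x2=0x9b x3=0x04 x4=0xa5 x5=0xe7  N=1 Z=0
after  3: x0=0x75 x1=0xbd x2=0x9b x3=0x04 x4=0xa5 x5=0xe7  N=0 Z=0
after  4: x0=0x75 x1=0x48 x2=0x9b x3=0x04 x4=0xa5 x5=0xe7  N=0 Z=0
after  5: x0=0x75 x1=0xeb x2=0x9b x3=0x04 x4=0xa5 x5=0xe7  N=1 Z=0
after  6: x0=0x75 x1=0xeb x2=0x9b x3=0xff x4=0xa5 x5=0xe7  N=1 Z=0
after  7: x0=0x75 x1=0x04 x2=0x9b x3=0xff x4=0xa5 x5=0xe7  N=0 Z=0
-- IRQ taken; context saved, return-PC = 8 --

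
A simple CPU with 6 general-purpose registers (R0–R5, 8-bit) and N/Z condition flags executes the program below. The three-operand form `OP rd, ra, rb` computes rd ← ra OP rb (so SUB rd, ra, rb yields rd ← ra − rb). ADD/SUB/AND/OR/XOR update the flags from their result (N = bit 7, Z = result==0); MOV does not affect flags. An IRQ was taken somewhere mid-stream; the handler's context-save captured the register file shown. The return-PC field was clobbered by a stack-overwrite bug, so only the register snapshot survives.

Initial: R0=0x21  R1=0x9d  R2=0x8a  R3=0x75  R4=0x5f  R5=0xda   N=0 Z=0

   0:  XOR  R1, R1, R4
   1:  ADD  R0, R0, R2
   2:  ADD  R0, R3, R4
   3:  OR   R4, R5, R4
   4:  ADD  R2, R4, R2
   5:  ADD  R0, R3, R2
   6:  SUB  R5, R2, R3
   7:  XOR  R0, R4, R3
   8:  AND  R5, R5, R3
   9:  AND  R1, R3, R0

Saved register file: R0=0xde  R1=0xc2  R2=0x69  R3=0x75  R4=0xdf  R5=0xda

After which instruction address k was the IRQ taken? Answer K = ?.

K = 5

after  0: R0=0x21 R1=0xc2 R2=0x8a R3=0x75 R4=0x5f R5=0xda  N=1 Z=0
after  1: R0=0xab R1=0xc2 R2=0x8a R3=0x75 R4=0x5f R5=0xda  N=1 Z=0
after  2: R0=0xd4 R1=0xc2 R2=0x8a R3=0x75 R4=0x5f R5=0xda  N=1 Z=0
after  3: R0=0xd4 R1=0xc2 R2=0x8a R3=0x75 R4=0xdf R5=0xda  N=1 Z=0
after  4: R0=0xd4 R1=0xc2 R2=0x69 R3=0x75 R4=0xdf R5=0xda  N=0 Z=0
after  5: R0=0xde R1=0xc2 R2=0x69 R3=0x75 R4=0xdf R5=0xda  N=1 Z=0
-- IRQ taken; context saved, return-PC = 6 --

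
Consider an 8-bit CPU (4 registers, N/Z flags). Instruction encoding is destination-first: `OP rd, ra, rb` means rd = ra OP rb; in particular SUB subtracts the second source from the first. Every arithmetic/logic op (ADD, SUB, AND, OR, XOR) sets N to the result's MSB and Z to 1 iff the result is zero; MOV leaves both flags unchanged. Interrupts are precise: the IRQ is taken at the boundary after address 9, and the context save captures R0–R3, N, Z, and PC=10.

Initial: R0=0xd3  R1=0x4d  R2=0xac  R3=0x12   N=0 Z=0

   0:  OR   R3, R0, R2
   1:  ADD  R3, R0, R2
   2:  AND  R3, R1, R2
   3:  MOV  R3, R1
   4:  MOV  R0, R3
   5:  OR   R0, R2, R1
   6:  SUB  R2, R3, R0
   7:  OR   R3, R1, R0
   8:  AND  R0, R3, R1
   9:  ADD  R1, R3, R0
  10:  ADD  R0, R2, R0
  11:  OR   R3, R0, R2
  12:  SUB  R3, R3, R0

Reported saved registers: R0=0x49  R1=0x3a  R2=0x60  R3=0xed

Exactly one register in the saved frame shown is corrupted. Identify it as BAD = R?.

after  0: R0=0xd3 R1=0x4d R2=0xac R3=0xff  N=1 Z=0
after  1: R0=0xd3 R1=0x4d R2=0xac R3=0x7f  N=0 Z=0
after  2: R0=0xd3 R1=0x4d R2=0xac R3=0x0c  N=0 Z=0
after  3: R0=0xd3 R1=0x4d R2=0xac R3=0x4d  N=0 Z=0
after  4: R0=0x4d R1=0x4d R2=0xac R3=0x4d  N=0 Z=0
after  5: R0=0xed R1=0x4d R2=0xac R3=0x4d  N=1 Z=0
after  6: R0=0xed R1=0x4d R2=0x60 R3=0x4d  N=0 Z=0
after  7: R0=0xed R1=0x4d R2=0x60 R3=0xed  N=1 Z=0
after  8: R0=0x4d R1=0x4d R2=0x60 R3=0xed  N=0 Z=0
after  9: R0=0x4d R1=0x3a R2=0x60 R3=0xed  N=0 Z=0
-- IRQ taken; context saved, return-PC = 10 --
mismatch: R0: reported 0x49 vs actual 0x4d

BAD = R0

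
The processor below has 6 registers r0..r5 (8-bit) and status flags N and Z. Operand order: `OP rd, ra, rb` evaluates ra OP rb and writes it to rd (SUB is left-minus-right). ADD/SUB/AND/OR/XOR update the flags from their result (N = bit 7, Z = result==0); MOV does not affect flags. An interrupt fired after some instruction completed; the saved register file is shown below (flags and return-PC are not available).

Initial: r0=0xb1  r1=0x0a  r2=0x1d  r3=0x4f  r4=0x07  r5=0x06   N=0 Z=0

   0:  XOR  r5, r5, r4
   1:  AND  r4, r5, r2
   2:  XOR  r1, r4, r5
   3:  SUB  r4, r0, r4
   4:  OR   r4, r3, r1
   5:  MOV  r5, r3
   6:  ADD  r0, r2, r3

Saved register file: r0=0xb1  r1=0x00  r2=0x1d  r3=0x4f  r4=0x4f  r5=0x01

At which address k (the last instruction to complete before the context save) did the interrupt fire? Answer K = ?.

K = 4

after  0: r0=0xb1 r1=0x0a r2=0x1d r3=0x4f r4=0x07 r5=0x01  N=0 Z=0
after  1: r0=0xb1 r1=0x0a r2=0x1d r3=0x4f r4=0x01 r5=0x01  N=0 Z=0
after  2: r0=0xb1 r1=0x00 r2=0x1d r3=0x4f r4=0x01 r5=0x01  N=0 Z=1
after  3: r0=0xb1 r1=0x00 r2=0x1d r3=0x4f r4=0xb0 r5=0x01  N=1 Z=0
after  4: r0=0xb1 r1=0x00 r2=0x1d r3=0x4f r4=0x4f r5=0x01  N=0 Z=0
-- IRQ taken; context saved, return-PC = 5 --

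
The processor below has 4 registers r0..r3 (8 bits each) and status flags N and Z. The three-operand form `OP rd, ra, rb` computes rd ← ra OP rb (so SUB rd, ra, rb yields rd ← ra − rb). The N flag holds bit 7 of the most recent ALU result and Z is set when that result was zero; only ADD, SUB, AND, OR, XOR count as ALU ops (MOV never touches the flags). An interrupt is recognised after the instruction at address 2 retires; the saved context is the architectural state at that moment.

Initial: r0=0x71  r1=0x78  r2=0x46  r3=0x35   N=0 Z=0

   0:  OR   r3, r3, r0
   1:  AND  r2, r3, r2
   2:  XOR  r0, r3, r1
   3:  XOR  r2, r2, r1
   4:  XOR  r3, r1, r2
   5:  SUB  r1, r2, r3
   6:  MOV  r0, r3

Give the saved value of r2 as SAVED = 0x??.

after  0: r0=0x71 r1=0x78 r2=0x46 r3=0x75  N=0 Z=0
after  1: r0=0x71 r1=0x78 r2=0x44 r3=0x75  N=0 Z=0
after  2: r0=0x0d r1=0x78 r2=0x44 r3=0x75  N=0 Z=0
-- IRQ taken; context saved, return-PC = 3 --

SAVED = 0x44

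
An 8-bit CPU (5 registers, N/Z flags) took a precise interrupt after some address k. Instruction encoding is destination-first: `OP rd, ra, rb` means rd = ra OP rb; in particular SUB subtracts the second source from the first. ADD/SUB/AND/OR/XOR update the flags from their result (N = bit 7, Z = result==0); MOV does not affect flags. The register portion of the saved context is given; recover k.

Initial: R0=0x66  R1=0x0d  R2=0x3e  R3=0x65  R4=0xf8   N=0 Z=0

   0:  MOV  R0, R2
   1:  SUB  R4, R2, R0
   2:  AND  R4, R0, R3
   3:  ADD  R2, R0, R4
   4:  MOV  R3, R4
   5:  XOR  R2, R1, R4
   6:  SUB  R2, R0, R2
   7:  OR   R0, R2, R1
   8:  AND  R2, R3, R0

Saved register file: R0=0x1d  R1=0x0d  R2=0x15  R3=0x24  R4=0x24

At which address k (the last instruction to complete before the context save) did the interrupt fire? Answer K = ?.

K = 7

after  0: R0=0x3e R1=0x0d R2=0x3e R3=0x65 R4=0xf8  N=0 Z=0
after  1: R0=0x3e R1=0x0d R2=0x3e R3=0x65 R4=0x00  N=0 Z=1
after  2: R0=0x3e R1=0x0d R2=0x3e R3=0x65 R4=0x24  N=0 Z=0
after  3: R0=0x3e R1=0x0d R2=0x62 R3=0x65 R4=0x24  N=0 Z=0
after  4: R0=0x3e R1=0x0d R2=0x62 R3=0x24 R4=0x24  N=0 Z=0
after  5: R0=0x3e R1=0x0d R2=0x29 R3=0x24 R4=0x24  N=0 Z=0
after  6: R0=0x3e R1=0x0d R2=0x15 R3=0x24 R4=0x24  N=0 Z=0
after  7: R0=0x1d R1=0x0d R2=0x15 R3=0x24 R4=0x24  N=0 Z=0
-- IRQ taken; context saved, return-PC = 8 --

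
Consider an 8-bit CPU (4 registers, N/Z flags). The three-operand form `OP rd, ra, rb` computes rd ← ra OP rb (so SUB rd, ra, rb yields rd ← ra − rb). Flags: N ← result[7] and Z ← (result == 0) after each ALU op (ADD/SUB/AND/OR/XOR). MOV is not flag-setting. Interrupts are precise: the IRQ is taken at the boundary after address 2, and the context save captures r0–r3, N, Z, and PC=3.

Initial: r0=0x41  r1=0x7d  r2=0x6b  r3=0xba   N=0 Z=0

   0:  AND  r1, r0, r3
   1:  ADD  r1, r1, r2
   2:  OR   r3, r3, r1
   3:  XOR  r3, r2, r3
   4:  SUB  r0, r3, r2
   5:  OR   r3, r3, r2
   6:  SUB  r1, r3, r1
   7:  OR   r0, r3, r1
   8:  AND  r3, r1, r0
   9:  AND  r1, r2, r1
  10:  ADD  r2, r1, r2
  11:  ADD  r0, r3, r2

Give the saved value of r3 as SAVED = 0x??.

SAVED = 0xfb

after  0: r0=0x41 r1=0x00 r2=0x6b r3=0xba  N=0 Z=1
after  1: r0=0x41 r1=0x6b r2=0x6b r3=0xba  N=0 Z=0
after  2: r0=0x41 r1=0x6b r2=0x6b r3=0xfb  N=1 Z=0
-- IRQ taken; context saved, return-PC = 3 --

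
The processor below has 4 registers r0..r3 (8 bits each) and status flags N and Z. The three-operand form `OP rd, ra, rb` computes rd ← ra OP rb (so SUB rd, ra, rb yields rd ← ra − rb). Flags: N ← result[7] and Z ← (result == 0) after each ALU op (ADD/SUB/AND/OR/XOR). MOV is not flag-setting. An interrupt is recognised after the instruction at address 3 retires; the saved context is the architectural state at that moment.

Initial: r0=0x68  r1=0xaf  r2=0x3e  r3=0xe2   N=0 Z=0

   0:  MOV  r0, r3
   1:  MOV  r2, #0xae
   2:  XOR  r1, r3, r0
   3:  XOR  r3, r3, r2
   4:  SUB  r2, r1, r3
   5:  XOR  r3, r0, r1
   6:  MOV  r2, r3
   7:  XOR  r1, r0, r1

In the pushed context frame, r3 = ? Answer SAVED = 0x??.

after  0: r0=0xe2 r1=0xaf r2=0x3e r3=0xe2  N=0 Z=0
after  1: r0=0xe2 r1=0xaf r2=0xae r3=0xe2  N=0 Z=0
after  2: r0=0xe2 r1=0x00 r2=0xae r3=0xe2  N=0 Z=1
after  3: r0=0xe2 r1=0x00 r2=0xae r3=0x4c  N=0 Z=0
-- IRQ taken; context saved, return-PC = 4 --

SAVED = 0x4c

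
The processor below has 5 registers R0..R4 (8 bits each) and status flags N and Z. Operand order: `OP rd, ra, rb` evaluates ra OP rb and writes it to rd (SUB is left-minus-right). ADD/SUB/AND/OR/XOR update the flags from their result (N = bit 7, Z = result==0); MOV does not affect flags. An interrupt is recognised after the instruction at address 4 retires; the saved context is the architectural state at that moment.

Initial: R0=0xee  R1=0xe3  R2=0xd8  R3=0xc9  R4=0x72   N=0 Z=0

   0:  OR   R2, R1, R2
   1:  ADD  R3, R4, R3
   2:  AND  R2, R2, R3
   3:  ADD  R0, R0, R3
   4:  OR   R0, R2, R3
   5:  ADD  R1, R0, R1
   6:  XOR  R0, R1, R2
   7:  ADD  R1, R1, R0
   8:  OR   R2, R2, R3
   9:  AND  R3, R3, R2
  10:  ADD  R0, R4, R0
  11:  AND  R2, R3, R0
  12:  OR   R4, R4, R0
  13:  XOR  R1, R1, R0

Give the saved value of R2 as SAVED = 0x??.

SAVED = 0x3b

after  0: R0=0xee R1=0xe3 R2=0xfb R3=0xc9 R4=0x72  N=1 Z=0
after  1: R0=0xee R1=0xe3 R2=0xfb R3=0x3b R4=0x72  N=0 Z=0
after  2: R0=0xee R1=0xe3 R2=0x3b R3=0x3b R4=0x72  N=0 Z=0
after  3: R0=0x29 R1=0xe3 R2=0x3b R3=0x3b R4=0x72  N=0 Z=0
after  4: R0=0x3b R1=0xe3 R2=0x3b R3=0x3b R4=0x72  N=0 Z=0
-- IRQ taken; context saved, return-PC = 5 --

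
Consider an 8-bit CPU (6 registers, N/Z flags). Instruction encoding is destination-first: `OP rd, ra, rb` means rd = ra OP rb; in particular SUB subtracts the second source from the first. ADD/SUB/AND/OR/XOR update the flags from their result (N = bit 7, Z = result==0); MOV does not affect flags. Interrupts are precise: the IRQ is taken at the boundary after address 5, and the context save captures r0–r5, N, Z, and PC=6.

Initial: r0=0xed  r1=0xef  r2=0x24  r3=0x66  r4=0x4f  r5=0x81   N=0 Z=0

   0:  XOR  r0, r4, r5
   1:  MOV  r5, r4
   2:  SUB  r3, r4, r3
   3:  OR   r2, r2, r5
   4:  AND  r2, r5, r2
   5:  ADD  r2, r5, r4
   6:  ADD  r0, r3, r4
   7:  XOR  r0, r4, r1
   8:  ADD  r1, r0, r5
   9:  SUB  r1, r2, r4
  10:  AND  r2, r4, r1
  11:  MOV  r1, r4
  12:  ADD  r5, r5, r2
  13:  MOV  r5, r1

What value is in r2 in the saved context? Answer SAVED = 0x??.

after  0: r0=0xce r1=0xef r2=0x24 r3=0x66 r4=0x4f r5=0x81  N=1 Z=0
after  1: r0=0xce r1=0xef r2=0x24 r3=0x66 r4=0x4f r5=0x4f  N=1 Z=0
after  2: r0=0xce r1=0xef r2=0x24 r3=0xe9 r4=0x4f r5=0x4f  N=1 Z=0
after  3: r0=0xce r1=0xef r2=0x6f r3=0xe9 r4=0x4f r5=0x4f  N=0 Z=0
after  4: r0=0xce r1=0xef r2=0x4f r3=0xe9 r4=0x4f r5=0x4f  N=0 Z=0
after  5: r0=0xce r1=0xef r2=0x9e r3=0xe9 r4=0x4f r5=0x4f  N=1 Z=0
-- IRQ taken; context saved, return-PC = 6 --

SAVED = 0x9e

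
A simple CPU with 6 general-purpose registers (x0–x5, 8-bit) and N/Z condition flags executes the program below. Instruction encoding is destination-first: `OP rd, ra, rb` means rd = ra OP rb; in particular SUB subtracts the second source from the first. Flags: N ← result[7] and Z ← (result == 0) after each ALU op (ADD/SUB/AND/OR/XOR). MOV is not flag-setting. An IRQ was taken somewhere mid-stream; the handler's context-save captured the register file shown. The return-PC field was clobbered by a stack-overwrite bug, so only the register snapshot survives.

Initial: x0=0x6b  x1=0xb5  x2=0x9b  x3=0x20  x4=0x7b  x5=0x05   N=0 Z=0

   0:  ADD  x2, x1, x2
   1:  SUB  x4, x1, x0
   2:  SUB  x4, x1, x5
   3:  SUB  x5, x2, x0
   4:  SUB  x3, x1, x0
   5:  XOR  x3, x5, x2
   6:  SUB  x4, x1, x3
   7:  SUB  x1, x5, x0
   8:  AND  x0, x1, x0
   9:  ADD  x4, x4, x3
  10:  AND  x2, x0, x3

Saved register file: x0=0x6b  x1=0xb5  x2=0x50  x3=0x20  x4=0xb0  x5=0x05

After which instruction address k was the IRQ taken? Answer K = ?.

K = 2

after  0: x0=0x6b x1=0xb5 x2=0x50 x3=0x20 x4=0x7b x5=0x05  N=0 Z=0
after  1: x0=0x6b x1=0xb5 x2=0x50 x3=0x20 x4=0x4a x5=0x05  N=0 Z=0
after  2: x0=0x6b x1=0xb5 x2=0x50 x3=0x20 x4=0xb0 x5=0x05  N=1 Z=0
-- IRQ taken; context saved, return-PC = 3 --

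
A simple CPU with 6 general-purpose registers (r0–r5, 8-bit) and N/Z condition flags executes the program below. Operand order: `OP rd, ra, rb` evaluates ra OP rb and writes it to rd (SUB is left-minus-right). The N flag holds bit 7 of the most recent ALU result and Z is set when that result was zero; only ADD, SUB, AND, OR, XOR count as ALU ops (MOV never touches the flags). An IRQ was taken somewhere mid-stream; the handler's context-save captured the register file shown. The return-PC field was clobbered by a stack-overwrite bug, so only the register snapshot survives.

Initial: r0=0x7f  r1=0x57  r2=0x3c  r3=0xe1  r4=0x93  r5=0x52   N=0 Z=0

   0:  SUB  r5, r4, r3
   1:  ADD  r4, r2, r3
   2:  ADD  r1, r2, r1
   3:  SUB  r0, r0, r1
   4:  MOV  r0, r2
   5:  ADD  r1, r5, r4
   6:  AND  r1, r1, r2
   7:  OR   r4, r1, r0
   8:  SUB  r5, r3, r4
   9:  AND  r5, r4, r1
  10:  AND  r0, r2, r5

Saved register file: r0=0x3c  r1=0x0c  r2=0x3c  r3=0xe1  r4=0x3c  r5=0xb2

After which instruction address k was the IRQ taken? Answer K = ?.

K = 7

after  0: r0=0x7f r1=0x57 r2=0x3c r3=0xe1 r4=0x93 r5=0xb2  N=1 Z=0
after  1: r0=0x7f r1=0x57 r2=0x3c r3=0xe1 r4=0x1d r5=0xb2  N=0 Z=0
after  2: r0=0x7f r1=0x93 r2=0x3c r3=0xe1 r4=0x1d r5=0xb2  N=1 Z=0
after  3: r0=0xec r1=0x93 r2=0x3c r3=0xe1 r4=0x1d r5=0xb2  N=1 Z=0
after  4: r0=0x3c r1=0x93 r2=0x3c r3=0xe1 r4=0x1d r5=0xb2  N=1 Z=0
after  5: r0=0x3c r1=0xcf r2=0x3c r3=0xe1 r4=0x1d r5=0xb2  N=1 Z=0
after  6: r0=0x3c r1=0x0c r2=0x3c r3=0xe1 r4=0x1d r5=0xb2  N=0 Z=0
after  7: r0=0x3c r1=0x0c r2=0x3c r3=0xe1 r4=0x3c r5=0xb2  N=0 Z=0
-- IRQ taken; context saved, return-PC = 8 --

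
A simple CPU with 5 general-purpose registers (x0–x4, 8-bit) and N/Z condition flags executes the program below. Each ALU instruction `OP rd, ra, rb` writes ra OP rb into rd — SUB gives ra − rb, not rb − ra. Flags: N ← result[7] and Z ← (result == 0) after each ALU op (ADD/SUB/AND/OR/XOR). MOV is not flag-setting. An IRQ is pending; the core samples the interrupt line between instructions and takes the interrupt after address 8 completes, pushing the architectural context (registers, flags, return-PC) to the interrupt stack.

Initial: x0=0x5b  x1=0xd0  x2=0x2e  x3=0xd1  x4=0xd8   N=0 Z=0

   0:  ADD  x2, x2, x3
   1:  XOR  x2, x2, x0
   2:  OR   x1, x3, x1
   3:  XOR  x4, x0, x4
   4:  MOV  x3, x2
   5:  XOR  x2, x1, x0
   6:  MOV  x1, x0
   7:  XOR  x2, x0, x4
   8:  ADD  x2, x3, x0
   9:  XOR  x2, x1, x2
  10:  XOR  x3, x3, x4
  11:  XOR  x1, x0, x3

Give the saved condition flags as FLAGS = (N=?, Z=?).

FLAGS = (N=1, Z=0)

after  0: x0=0x5b x1=0xd0 x2=0xff x3=0xd1 x4=0xd8  N=1 Z=0
after  1: x0=0x5b x1=0xd0 x2=0xa4 x3=0xd1 x4=0xd8  N=1 Z=0
after  2: x0=0x5b x1=0xd1 x2=0xa4 x3=0xd1 x4=0xd8  N=1 Z=0
after  3: x0=0x5b x1=0xd1 x2=0xa4 x3=0xd1 x4=0x83  N=1 Z=0
after  4: x0=0x5b x1=0xd1 x2=0xa4 x3=0xa4 x4=0x83  N=1 Z=0
after  5: x0=0x5b x1=0xd1 x2=0x8a x3=0xa4 x4=0x83  N=1 Z=0
after  6: x0=0x5b x1=0x5b x2=0x8a x3=0xa4 x4=0x83  N=1 Z=0
after  7: x0=0x5b x1=0x5b x2=0xd8 x3=0xa4 x4=0x83  N=1 Z=0
after  8: x0=0x5b x1=0x5b x2=0xff x3=0xa4 x4=0x83  N=1 Z=0
-- IRQ taken; context saved, return-PC = 9 --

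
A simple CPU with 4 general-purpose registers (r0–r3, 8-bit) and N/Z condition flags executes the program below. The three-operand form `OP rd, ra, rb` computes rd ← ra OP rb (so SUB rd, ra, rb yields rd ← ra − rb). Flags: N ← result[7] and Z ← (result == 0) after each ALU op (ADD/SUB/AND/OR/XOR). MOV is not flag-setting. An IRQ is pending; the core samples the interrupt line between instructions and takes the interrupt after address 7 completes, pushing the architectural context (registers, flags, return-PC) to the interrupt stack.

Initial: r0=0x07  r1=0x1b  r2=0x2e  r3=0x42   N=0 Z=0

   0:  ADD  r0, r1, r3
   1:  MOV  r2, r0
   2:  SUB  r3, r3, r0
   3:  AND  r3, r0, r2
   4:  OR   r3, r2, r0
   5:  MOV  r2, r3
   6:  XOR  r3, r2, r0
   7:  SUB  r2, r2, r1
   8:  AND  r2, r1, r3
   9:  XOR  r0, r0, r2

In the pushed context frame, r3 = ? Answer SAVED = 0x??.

SAVED = 0x00

after  0: r0=0x5d r1=0x1b r2=0x2e r3=0x42  N=0 Z=0
after  1: r0=0x5d r1=0x1b r2=0x5d r3=0x42  N=0 Z=0
after  2: r0=0x5d r1=0x1b r2=0x5d r3=0xe5  N=1 Z=0
after  3: r0=0x5d r1=0x1b r2=0x5d r3=0x5d  N=0 Z=0
after  4: r0=0x5d r1=0x1b r2=0x5d r3=0x5d  N=0 Z=0
after  5: r0=0x5d r1=0x1b r2=0x5d r3=0x5d  N=0 Z=0
after  6: r0=0x5d r1=0x1b r2=0x5d r3=0x00  N=0 Z=1
after  7: r0=0x5d r1=0x1b r2=0x42 r3=0x00  N=0 Z=0
-- IRQ taken; context saved, return-PC = 8 --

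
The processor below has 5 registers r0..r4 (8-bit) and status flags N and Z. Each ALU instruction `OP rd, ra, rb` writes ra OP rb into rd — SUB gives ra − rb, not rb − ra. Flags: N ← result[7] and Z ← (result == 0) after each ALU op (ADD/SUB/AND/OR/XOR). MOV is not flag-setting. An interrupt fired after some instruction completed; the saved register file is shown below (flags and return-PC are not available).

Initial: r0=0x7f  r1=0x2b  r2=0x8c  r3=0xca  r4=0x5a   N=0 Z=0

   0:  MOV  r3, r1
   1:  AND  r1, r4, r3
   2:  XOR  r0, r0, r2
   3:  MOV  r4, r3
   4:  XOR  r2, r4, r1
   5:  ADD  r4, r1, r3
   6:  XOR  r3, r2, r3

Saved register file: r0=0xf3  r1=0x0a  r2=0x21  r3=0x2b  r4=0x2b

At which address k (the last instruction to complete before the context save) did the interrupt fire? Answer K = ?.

after  0: r0=0x7f r1=0x2b r2=0x8c r3=0x2b r4=0x5a  N=0 Z=0
after  1: r0=0x7f r1=0x0a r2=0x8c r3=0x2b r4=0x5a  N=0 Z=0
after  2: r0=0xf3 r1=0x0a r2=0x8c r3=0x2b r4=0x5a  N=1 Z=0
after  3: r0=0xf3 r1=0x0a r2=0x8c r3=0x2b r4=0x2b  N=1 Z=0
after  4: r0=0xf3 r1=0x0a r2=0x21 r3=0x2b r4=0x2b  N=0 Z=0
-- IRQ taken; context saved, return-PC = 5 --

K = 4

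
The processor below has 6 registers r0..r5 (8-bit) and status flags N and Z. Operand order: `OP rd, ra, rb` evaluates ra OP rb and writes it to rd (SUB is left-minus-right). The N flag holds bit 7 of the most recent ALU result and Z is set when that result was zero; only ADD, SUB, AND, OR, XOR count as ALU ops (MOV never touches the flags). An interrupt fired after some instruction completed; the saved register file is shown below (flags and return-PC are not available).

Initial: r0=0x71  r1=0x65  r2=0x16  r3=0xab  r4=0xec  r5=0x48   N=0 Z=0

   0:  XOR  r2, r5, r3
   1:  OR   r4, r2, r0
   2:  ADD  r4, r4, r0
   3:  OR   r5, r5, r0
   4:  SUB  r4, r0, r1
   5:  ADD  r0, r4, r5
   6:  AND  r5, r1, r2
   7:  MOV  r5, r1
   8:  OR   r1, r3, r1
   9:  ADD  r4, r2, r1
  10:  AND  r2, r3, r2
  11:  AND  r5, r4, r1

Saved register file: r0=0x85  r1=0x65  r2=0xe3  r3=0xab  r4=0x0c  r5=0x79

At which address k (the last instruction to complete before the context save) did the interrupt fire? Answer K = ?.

after  0: r0=0x71 r1=0x65 r2=0xe3 r3=0xab r4=0xec r5=0x48  N=1 Z=0
after  1: r0=0x71 r1=0x65 r2=0xe3 r3=0xab r4=0xf3 r5=0x48  N=1 Z=0
after  2: r0=0x71 r1=0x65 r2=0xe3 r3=0xab r4=0x64 r5=0x48  N=0 Z=0
after  3: r0=0x71 r1=0x65 r2=0xe3 r3=0xab r4=0x64 r5=0x79  N=0 Z=0
after  4: r0=0x71 r1=0x65 r2=0xe3 r3=0xab r4=0x0c r5=0x79  N=0 Z=0
after  5: r0=0x85 r1=0x65 r2=0xe3 r3=0xab r4=0x0c r5=0x79  N=1 Z=0
-- IRQ taken; context saved, return-PC = 6 --

K = 5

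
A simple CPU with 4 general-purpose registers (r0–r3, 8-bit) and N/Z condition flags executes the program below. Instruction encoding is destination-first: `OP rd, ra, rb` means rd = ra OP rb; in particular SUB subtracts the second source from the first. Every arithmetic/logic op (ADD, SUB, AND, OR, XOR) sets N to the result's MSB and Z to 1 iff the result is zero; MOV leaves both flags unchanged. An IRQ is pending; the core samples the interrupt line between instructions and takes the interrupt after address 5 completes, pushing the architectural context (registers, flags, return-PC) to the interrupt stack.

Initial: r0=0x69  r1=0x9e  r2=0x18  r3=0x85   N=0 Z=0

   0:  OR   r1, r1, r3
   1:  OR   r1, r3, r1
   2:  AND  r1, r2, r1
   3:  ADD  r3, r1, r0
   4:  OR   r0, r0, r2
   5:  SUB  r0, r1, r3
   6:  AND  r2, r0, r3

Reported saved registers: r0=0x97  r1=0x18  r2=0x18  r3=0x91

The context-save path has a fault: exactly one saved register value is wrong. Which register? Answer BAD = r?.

BAD = r3

after  0: r0=0x69 r1=0x9f r2=0x18 r3=0x85  N=1 Z=0
after  1: r0=0x69 r1=0x9f r2=0x18 r3=0x85  N=1 Z=0
after  2: r0=0x69 r1=0x18 r2=0x18 r3=0x85  N=0 Z=0
after  3: r0=0x69 r1=0x18 r2=0x18 r3=0x81  N=1 Z=0
after  4: r0=0x79 r1=0x18 r2=0x18 r3=0x81  N=0 Z=0
after  5: r0=0x97 r1=0x18 r2=0x18 r3=0x81  N=1 Z=0
-- IRQ taken; context saved, return-PC = 6 --
mismatch: r3: reported 0x91 vs actual 0x81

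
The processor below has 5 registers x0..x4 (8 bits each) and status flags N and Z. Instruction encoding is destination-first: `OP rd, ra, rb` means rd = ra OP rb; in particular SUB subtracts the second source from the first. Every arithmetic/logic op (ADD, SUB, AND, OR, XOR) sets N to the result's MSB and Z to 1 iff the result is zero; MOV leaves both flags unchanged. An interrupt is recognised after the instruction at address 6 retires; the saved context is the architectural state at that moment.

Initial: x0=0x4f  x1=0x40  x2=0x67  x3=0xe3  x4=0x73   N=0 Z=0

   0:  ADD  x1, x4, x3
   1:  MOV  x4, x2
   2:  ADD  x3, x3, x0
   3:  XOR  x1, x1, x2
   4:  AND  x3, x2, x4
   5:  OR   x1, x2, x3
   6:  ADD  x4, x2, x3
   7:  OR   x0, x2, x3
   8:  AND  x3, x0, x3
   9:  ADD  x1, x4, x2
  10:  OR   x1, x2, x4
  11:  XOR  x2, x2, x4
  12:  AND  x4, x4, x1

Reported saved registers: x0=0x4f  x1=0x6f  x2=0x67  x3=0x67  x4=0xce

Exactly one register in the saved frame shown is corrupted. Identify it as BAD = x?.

BAD = x1

after  0: x0=0x4f x1=0x56 x2=0x67 x3=0xe3 x4=0x73  N=0 Z=0
after  1: x0=0x4f x1=0x56 x2=0x67 x3=0xe3 x4=0x67  N=0 Z=0
after  2: x0=0x4f x1=0x56 x2=0x67 x3=0x32 x4=0x67  N=0 Z=0
after  3: x0=0x4f x1=0x31 x2=0x67 x3=0x32 x4=0x67  N=0 Z=0
after  4: x0=0x4f x1=0x31 x2=0x67 x3=0x67 x4=0x67  N=0 Z=0
after  5: x0=0x4f x1=0x67 x2=0x67 x3=0x67 x4=0x67  N=0 Z=0
after  6: x0=0x4f x1=0x67 x2=0x67 x3=0x67 x4=0xce  N=1 Z=0
-- IRQ taken; context saved, return-PC = 7 --
mismatch: x1: reported 0x6f vs actual 0x67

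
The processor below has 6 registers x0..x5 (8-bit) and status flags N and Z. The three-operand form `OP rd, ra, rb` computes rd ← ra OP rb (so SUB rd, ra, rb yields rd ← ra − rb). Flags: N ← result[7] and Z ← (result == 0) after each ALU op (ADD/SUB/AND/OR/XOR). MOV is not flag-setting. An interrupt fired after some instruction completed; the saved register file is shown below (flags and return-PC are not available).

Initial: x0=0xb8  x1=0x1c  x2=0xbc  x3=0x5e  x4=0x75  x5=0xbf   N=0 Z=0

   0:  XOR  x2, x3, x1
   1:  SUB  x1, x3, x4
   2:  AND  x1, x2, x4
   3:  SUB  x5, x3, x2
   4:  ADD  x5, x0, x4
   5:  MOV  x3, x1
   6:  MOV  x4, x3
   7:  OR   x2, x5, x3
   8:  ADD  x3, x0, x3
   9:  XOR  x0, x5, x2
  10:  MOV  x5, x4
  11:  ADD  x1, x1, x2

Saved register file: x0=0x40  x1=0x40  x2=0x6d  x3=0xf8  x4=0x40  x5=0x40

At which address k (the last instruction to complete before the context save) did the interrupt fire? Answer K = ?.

K = 10

after  0: x0=0xb8 x1=0x1c x2=0x42 x3=0x5e x4=0x75 x5=0xbf  N=0 Z=0
after  1: x0=0xb8 x1=0xe9 x2=0x42 x3=0x5e x4=0x75 x5=0xbf  N=1 Z=0
after  2: x0=0xb8 x1=0x40 x2=0x42 x3=0x5e x4=0x75 x5=0xbf  N=0 Z=0
after  3: x0=0xb8 x1=0x40 x2=0x42 x3=0x5e x4=0x75 x5=0x1c  N=0 Z=0
after  4: x0=0xb8 x1=0x40 x2=0x42 x3=0x5e x4=0x75 x5=0x2d  N=0 Z=0
after  5: x0=0xb8 x1=0x40 x2=0x42 x3=0x40 x4=0x75 x5=0x2d  N=0 Z=0
after  6: x0=0xb8 x1=0x40 x2=0x42 x3=0x40 x4=0x40 x5=0x2d  N=0 Z=0
after  7: x0=0xb8 x1=0x40 x2=0x6d x3=0x40 x4=0x40 x5=0x2d  N=0 Z=0
after  8: x0=0xb8 x1=0x40 x2=0x6d x3=0xf8 x4=0x40 x5=0x2d  N=1 Z=0
after  9: x0=0x40 x1=0x40 x2=0x6d x3=0xf8 x4=0x40 x5=0x2d  N=0 Z=0
after 10: x0=0x40 x1=0x40 x2=0x6d x3=0xf8 x4=0x40 x5=0x40  N=0 Z=0
-- IRQ taken; context saved, return-PC = 11 --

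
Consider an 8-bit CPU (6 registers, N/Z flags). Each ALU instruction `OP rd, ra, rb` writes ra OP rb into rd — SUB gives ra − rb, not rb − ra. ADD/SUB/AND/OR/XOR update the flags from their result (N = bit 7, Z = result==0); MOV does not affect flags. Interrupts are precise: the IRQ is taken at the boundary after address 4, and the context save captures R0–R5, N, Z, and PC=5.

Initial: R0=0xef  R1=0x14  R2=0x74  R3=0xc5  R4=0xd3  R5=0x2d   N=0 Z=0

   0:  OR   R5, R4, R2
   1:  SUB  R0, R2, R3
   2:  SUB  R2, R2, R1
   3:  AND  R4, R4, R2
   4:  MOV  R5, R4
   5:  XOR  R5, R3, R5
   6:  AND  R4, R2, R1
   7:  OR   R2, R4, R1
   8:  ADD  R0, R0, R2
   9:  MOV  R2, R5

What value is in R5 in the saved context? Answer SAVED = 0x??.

SAVED = 0x40

after  0: R0=0xef R1=0x14 R2=0x74 R3=0xc5 R4=0xd3 R5=0xf7  N=1 Z=0
after  1: R0=0xaf R1=0x14 R2=0x74 R3=0xc5 R4=0xd3 R5=0xf7  N=1 Z=0
after  2: R0=0xaf R1=0x14 R2=0x60 R3=0xc5 R4=0xd3 R5=0xf7  N=0 Z=0
after  3: R0=0xaf R1=0x14 R2=0x60 R3=0xc5 R4=0x40 R5=0xf7  N=0 Z=0
after  4: R0=0xaf R1=0x14 R2=0x60 R3=0xc5 R4=0x40 R5=0x40  N=0 Z=0
-- IRQ taken; context saved, return-PC = 5 --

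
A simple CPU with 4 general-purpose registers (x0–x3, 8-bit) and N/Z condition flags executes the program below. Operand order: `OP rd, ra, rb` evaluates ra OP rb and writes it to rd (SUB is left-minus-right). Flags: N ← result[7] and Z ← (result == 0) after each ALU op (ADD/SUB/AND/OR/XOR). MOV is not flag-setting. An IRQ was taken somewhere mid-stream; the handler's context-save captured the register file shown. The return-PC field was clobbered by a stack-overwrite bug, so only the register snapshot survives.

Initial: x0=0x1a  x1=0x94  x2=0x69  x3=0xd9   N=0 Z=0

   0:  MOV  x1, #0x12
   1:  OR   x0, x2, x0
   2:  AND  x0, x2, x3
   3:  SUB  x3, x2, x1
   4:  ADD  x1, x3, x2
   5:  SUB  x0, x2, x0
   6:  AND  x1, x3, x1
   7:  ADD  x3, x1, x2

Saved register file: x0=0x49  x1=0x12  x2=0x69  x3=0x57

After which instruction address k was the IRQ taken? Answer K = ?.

K = 3

after  0: x0=0x1a x1=0x12 x2=0x69 x3=0xd9  N=0 Z=0
after  1: x0=0x7b x1=0x12 x2=0x69 x3=0xd9  N=0 Z=0
after  2: x0=0x49 x1=0x12 x2=0x69 x3=0xd9  N=0 Z=0
after  3: x0=0x49 x1=0x12 x2=0x69 x3=0x57  N=0 Z=0
-- IRQ taken; context saved, return-PC = 4 --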